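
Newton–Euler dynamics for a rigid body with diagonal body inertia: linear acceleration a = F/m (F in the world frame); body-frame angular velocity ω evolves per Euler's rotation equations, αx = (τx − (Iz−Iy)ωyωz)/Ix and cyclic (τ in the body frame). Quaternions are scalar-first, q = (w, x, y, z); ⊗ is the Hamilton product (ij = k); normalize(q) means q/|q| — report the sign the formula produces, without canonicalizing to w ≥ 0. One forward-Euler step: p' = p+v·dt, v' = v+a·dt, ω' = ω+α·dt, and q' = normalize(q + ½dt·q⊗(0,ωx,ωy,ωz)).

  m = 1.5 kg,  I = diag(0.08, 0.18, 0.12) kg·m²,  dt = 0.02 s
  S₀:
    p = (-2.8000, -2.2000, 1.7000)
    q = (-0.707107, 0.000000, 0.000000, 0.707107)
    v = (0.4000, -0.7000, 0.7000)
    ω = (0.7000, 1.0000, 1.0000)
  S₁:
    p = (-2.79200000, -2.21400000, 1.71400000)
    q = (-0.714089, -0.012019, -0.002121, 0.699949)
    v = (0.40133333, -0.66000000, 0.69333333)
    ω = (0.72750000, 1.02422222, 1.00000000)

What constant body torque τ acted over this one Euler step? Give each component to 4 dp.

τ = (0.0500, 0.1900, 0.0700)

Δω = ω₁−ω₀ = (0.02750000, 0.02422222, 0.00000000)
ω₀×(Iω₀) = (-0.0600, -0.0280, 0.0700)
τ = I·(Δω/dt) + ω₀×(Iω₀) = (0.0500, 0.1900, 0.0700)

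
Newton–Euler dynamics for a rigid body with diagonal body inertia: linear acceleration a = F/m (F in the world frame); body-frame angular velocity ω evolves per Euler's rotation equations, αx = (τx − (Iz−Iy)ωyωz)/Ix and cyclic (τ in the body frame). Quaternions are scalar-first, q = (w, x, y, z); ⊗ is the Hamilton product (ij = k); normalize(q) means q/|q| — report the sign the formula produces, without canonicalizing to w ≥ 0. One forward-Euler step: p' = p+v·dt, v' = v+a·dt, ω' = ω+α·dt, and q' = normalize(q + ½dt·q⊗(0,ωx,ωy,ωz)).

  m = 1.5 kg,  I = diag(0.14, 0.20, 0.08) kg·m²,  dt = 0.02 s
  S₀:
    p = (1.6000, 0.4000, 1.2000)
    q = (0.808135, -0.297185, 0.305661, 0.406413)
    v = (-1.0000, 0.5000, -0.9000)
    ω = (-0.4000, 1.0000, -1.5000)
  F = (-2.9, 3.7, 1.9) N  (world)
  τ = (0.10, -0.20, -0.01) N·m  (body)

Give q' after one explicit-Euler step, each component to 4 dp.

q' = (0.8098, -0.3090, 0.3076, 0.3925)

q⊗(0,ω) = (0.1850845, -1.1881585, 0.1997923, -1.3871231)
q + ½dt·q⊗(0,ω), renormalized = (0.8098, -0.3090, 0.3076, 0.3925)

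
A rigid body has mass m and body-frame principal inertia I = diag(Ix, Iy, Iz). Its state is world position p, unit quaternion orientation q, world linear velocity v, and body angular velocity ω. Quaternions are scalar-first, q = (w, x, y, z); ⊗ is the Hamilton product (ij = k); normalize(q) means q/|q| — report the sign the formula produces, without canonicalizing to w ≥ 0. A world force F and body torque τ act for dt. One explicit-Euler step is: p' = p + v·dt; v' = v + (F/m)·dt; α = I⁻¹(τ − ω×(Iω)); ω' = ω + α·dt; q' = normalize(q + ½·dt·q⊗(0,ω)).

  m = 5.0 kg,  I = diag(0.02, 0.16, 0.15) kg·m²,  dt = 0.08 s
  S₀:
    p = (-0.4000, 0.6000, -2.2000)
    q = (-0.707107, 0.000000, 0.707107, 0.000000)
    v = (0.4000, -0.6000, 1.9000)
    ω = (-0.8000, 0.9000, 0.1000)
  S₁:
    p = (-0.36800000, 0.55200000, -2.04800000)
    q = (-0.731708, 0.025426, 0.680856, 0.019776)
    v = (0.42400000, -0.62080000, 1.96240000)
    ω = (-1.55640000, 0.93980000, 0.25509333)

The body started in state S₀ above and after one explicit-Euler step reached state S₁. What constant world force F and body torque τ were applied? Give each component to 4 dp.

F = (1.5000, -1.3000, 3.9000)
τ = (-0.1900, 0.0900, 0.1900)

velocity change Δv = (0.02400000, -0.02080000, 0.06240000)
F = m·Δv/dt = (1.5000, -1.3000, 3.9000)
ω₁ − ω₀ = (-0.75640000, 0.03980000, 0.15509333)
applied torque τ = (-0.1900, 0.0900, 0.1900)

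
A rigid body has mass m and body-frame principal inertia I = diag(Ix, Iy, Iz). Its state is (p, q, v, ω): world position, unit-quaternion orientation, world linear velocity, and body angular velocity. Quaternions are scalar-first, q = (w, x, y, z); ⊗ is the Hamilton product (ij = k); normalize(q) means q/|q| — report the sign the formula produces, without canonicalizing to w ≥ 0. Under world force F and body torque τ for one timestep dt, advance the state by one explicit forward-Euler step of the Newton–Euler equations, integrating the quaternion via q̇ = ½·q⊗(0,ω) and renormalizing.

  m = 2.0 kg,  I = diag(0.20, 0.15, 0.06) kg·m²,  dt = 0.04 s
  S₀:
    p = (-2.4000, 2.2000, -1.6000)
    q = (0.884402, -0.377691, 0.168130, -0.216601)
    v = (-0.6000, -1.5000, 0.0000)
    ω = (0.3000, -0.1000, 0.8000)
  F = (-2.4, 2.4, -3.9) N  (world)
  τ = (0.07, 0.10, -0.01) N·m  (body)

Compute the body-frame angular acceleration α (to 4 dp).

precession coupling ω×(Iω) = (0.0072, 0.0336, 0.0015)
angular accel α = (0.3140, 0.4427, -0.1917)

α = (0.3140, 0.4427, -0.1917)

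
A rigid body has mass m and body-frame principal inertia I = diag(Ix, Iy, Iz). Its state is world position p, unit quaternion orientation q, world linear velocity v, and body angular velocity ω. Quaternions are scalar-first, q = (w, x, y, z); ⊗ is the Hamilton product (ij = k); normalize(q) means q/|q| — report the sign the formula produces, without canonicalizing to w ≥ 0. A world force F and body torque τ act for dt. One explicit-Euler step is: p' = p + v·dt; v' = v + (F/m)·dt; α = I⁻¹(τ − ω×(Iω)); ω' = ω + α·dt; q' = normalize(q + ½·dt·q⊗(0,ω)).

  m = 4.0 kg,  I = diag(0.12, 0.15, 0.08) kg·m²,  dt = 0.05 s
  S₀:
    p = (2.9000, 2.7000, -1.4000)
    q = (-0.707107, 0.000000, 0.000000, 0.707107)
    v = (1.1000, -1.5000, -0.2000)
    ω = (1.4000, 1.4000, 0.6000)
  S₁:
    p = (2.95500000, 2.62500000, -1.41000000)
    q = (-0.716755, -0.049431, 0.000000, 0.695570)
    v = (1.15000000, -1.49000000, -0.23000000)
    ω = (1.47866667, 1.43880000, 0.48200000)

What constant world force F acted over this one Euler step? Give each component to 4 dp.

F = (4.0000, 0.8000, -2.4000)

velocity change Δv = (0.05000000, 0.01000000, -0.03000000)
applied force F = (4.0000, 0.8000, -2.4000)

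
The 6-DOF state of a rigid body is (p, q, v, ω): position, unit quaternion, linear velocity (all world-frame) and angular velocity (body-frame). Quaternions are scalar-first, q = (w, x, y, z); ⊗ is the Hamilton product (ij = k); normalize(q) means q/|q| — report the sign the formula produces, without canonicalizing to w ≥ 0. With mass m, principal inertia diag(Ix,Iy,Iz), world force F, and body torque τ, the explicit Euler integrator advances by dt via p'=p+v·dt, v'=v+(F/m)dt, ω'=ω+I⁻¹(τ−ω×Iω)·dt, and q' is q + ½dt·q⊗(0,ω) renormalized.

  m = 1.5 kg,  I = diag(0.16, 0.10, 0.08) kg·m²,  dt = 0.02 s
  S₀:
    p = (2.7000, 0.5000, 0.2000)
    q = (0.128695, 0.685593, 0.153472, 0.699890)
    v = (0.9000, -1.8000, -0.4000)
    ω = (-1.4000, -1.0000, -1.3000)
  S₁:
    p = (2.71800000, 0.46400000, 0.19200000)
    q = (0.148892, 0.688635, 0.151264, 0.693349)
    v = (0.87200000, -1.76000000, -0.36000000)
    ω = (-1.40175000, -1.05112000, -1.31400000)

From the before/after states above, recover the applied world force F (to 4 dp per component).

velocity change Δv = (-0.02800000, 0.04000000, 0.04000000)
applied force F = (-2.1000, 3.0000, 3.0000)

F = (-2.1000, 3.0000, 3.0000)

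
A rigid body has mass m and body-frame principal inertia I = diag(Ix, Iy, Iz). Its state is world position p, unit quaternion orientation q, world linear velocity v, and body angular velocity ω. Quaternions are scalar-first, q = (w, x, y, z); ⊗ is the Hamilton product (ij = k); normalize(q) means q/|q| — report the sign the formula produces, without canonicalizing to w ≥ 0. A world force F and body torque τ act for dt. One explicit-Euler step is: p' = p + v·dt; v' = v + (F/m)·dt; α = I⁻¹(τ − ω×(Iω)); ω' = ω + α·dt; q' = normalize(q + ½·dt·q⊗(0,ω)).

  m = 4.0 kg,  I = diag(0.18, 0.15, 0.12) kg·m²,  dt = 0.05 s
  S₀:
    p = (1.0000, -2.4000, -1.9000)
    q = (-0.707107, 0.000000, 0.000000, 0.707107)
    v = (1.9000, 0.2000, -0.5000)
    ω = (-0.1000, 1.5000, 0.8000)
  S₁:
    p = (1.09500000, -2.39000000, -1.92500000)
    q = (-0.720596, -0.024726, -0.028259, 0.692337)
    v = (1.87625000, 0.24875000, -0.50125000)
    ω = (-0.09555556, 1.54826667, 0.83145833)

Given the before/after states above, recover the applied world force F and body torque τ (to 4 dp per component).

velocity change Δv = (-0.02375000, 0.04875000, -0.00125000)
F = m·Δv/dt = (-1.9000, 3.9000, -0.1000)
ω₁ − ω₀ = (0.00444444, 0.04826667, 0.03145833)
gyro term ω₀×Iω₀ = (-0.0360, -0.0048, 0.0045)
applied torque τ = (-0.0200, 0.1400, 0.0800)

F = (-1.9000, 3.9000, -0.1000)
τ = (-0.0200, 0.1400, 0.0800)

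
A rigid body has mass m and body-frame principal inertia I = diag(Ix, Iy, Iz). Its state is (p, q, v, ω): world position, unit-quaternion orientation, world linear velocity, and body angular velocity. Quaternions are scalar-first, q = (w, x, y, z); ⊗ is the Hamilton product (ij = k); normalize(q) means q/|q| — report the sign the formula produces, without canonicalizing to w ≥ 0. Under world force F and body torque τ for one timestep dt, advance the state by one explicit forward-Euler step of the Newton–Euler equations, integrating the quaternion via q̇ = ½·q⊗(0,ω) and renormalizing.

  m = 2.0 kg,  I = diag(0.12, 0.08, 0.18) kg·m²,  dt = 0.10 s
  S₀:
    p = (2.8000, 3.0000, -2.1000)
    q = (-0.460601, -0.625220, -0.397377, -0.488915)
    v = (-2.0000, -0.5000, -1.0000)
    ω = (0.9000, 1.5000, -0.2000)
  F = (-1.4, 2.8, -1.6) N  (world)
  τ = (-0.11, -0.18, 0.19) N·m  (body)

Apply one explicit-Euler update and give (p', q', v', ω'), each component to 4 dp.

p + v·dt = (2.6000, 2.9500, -2.2000)
v + (F/m)dt = (-2.0700, -0.3600, -1.0800)
ω×(Iω) gyroscopic = (-0.0300, 0.0108, -0.0540)
angular accel α = (-0.6667, -2.3850, 1.3556)
ω + α·dt = (0.8333, 1.2615, -0.0644)
Hamilton product q⊗(0,ω) = (1.0609805, 0.3983070, -1.2559690, -0.4880705)
q + ½dt·q⊗(0,ω), renormalized = (-0.4060, -0.6030, -0.4584, -0.5113)

p' = (2.6000, 2.9500, -2.2000)
q' = (-0.4060, -0.6030, -0.4584, -0.5113)
v' = (-2.0700, -0.3600, -1.0800)
ω' = (0.8333, 1.2615, -0.0644)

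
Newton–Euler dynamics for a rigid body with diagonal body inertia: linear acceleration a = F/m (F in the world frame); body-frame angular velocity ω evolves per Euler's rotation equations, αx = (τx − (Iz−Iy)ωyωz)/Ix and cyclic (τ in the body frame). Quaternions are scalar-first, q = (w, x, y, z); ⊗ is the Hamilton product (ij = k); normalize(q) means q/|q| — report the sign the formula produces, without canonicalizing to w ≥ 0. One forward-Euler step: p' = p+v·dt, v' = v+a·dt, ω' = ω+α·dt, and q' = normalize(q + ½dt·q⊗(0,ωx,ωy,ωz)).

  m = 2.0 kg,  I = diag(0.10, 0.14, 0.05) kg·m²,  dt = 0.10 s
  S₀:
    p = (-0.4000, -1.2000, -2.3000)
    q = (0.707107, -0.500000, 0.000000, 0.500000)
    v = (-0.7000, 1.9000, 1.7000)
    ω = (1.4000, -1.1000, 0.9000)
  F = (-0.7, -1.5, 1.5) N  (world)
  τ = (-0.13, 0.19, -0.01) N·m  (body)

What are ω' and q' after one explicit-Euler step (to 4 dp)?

ω×(Iω) gyroscopic = (0.0891, 0.0630, -0.0616)
angular accel α = (-2.1910, 0.9071, 1.0320)
ω' = ω + α·dt = (1.1809, -1.0093, 1.0032)
Hamilton product q⊗(0,ω) = (0.2500000, 1.5399498, 0.3721823, 1.1863963)
q + ½dt·q⊗(0,ω), renormalized = (0.7161, -0.4209, 0.0185, 0.5566)

ω' = (1.1809, -1.0093, 1.0032)
q' = (0.7161, -0.4209, 0.0185, 0.5566)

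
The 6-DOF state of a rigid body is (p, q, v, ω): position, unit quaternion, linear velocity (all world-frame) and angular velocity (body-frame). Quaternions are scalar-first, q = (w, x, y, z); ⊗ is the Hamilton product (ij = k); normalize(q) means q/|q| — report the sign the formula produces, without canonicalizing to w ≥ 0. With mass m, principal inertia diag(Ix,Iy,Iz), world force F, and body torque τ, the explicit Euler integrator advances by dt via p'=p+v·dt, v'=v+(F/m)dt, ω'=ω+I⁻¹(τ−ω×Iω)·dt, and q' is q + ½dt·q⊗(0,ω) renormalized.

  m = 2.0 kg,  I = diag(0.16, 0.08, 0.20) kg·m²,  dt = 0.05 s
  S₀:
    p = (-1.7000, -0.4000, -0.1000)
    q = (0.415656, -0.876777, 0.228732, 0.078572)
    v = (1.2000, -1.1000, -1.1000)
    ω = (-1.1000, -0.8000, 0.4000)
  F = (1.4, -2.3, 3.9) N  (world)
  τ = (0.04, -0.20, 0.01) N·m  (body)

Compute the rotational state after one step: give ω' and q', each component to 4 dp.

gyro term ω×Iω = (-0.0384, 0.0176, -0.0704)
(τ − ω×Iω)/I = (0.4900, -2.7200, 0.4020)
ω + α·dt = (-1.0755, -0.9360, 0.4201)
Hamilton product q⊗(0,ω) = (-0.8128979, -0.3028712, -0.0682432, 1.1192892)
q' = normalize(q + ½dt·q⊗(0,ω)) = (0.3951, -0.8838, 0.2269, 0.1065)

ω' = (-1.0755, -0.9360, 0.4201)
q' = (0.3951, -0.8838, 0.2269, 0.1065)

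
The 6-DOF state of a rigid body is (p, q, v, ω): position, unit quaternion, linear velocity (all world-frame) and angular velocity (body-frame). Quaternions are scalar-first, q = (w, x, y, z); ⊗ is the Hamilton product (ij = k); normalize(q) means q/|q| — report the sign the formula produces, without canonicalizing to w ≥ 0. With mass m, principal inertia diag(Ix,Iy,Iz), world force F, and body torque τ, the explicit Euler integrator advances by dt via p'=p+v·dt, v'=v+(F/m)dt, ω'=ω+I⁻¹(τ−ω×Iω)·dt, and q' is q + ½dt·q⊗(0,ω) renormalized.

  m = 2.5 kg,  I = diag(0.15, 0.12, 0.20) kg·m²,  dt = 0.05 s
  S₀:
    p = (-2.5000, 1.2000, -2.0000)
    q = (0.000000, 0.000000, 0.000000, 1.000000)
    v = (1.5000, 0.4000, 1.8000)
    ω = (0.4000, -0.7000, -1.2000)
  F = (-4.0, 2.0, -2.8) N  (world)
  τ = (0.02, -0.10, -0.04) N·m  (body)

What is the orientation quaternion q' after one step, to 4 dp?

q' = (0.0300, 0.0175, 0.0100, 0.9993)

2q̇ = q⊗(0,ω) = (1.2000000, 0.7000000, 0.4000000, 0.0000000)
q' = normalize(q + ½dt·q⊗(0,ω)) = (0.0300, 0.0175, 0.0100, 0.9993)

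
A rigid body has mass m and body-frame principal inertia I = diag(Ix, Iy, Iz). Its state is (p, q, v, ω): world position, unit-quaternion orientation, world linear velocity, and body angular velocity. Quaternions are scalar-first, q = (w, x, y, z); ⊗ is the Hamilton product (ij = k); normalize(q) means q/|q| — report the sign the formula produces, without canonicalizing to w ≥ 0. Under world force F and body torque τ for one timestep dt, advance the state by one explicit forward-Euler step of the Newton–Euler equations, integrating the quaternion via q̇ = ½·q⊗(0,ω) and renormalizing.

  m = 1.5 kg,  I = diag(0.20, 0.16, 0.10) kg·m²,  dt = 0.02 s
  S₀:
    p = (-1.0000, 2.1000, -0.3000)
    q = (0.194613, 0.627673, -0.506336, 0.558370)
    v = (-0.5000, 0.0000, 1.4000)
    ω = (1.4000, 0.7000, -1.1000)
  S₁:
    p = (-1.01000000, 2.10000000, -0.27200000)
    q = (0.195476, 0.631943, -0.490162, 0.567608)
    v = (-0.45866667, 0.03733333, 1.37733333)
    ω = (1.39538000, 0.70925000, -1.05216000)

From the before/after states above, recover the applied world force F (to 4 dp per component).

v₁ − v₀ = (0.04133333, 0.03733333, -0.02266667)
m·(v₁−v₀)/dt = (3.1000, 2.8000, -1.7000)

F = (3.1000, 2.8000, -1.7000)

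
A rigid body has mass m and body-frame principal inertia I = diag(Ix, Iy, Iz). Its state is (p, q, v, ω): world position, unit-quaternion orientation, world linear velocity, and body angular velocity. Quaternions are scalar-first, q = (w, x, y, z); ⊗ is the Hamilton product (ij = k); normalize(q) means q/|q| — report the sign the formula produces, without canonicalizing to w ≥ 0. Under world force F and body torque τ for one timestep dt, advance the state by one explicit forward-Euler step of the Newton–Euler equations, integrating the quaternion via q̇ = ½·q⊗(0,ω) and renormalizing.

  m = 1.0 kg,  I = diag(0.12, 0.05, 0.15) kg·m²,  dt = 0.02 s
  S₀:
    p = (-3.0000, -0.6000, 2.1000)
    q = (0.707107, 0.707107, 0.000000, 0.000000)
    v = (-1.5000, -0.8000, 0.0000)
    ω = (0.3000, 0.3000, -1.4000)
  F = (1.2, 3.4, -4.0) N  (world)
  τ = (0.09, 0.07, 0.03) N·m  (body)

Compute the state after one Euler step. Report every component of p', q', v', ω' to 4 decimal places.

gyro term ω×Iω = (-0.0420, 0.0126, -0.0063)
angular accel α = (1.1000, 1.1480, 0.2420)
ω + α·dt = (0.3220, 0.3230, -1.3952)
q⊗(0,ω) = (-0.2121321, 0.2121321, 1.2020819, -0.7778177)
q + ½dt·q⊗(0,ω), renormalized = (0.7049, 0.7092, 0.0120, -0.0078)
new position p' = (-3.0300, -0.6160, 2.1000)
new velocity v' = (-1.4760, -0.7320, -0.0800)

p' = (-3.0300, -0.6160, 2.1000)
q' = (0.7049, 0.7092, 0.0120, -0.0078)
v' = (-1.4760, -0.7320, -0.0800)
ω' = (0.3220, 0.3230, -1.3952)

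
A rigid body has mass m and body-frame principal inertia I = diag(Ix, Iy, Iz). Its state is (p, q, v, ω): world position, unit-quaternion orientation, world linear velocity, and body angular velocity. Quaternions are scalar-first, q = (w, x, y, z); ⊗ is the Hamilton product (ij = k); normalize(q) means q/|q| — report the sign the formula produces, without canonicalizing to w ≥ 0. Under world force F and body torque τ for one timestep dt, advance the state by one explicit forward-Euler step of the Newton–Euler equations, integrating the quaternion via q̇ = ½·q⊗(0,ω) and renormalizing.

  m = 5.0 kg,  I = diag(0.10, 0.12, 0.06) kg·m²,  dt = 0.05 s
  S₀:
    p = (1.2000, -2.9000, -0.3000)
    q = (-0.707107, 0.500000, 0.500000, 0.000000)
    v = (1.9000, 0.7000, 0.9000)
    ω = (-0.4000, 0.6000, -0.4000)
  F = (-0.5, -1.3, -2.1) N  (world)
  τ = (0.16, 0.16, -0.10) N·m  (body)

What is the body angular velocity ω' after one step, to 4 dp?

ω' = (-0.3272, 0.6640, -0.4793)

ω×(Iω) gyroscopic = (0.0144, 0.0064, -0.0048)
(τ − ω×Iω)/I = (1.4560, 1.2800, -1.5867)
new body rate ω' = (-0.3272, 0.6640, -0.4793)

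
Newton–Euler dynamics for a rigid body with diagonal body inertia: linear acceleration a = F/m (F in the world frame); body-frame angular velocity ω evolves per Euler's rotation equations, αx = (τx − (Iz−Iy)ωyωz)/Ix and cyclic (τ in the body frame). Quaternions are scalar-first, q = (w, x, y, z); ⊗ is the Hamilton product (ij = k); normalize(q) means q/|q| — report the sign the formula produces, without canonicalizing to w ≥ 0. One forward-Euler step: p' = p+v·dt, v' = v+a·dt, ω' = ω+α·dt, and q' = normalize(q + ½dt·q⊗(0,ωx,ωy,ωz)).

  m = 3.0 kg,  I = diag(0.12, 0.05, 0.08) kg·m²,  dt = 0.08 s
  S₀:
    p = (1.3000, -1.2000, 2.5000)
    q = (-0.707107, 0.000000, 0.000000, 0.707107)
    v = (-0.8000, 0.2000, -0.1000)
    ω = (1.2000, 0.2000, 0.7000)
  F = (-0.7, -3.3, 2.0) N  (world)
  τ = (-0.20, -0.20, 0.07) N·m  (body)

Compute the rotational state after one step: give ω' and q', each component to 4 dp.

precession coupling ω×(Iω) = (0.0042, 0.0336, -0.0168)
(τ − ω×Iω)/I = (-1.7017, -4.6720, 1.0850)
ω' = ω + α·dt = (1.0639, -0.1738, 0.7868)
2q̇ = q⊗(0,ω) = (-0.4949749, -0.9899498, 0.7071070, -0.4949749)
updated quaternion q' = (-0.7258, -0.0395, 0.0282, 0.6862)

ω' = (1.0639, -0.1738, 0.7868)
q' = (-0.7258, -0.0395, 0.0282, 0.6862)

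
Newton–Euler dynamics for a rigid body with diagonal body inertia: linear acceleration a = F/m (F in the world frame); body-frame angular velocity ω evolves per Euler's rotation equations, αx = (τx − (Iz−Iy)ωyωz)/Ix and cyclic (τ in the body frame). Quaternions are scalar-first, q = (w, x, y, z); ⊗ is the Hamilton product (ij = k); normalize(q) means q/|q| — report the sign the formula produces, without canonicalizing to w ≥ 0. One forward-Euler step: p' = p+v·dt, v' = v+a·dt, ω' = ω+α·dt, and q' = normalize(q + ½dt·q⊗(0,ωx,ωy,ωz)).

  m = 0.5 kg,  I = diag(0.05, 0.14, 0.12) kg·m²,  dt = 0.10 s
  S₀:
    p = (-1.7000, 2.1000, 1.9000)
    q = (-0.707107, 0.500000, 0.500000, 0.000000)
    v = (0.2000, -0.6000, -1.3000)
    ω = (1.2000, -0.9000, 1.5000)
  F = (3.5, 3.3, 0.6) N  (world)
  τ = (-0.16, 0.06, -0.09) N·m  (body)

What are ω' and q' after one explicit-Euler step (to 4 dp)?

precession coupling ω×(Iω) = (0.0270, -0.1260, -0.0972)
(τ − ω×Iω)/I = (-3.7400, 1.3286, 0.0600)
ω + α·dt = (0.8260, -0.7671, 1.5060)
q⊗(0,ω) = (-0.1500000, -0.0985284, -0.1136037, -2.1106605)
q' = normalize(q + ½dt·q⊗(0,ω)) = (-0.7106, 0.4923, 0.4916, -0.1049)

ω' = (0.8260, -0.7671, 1.5060)
q' = (-0.7106, 0.4923, 0.4916, -0.1049)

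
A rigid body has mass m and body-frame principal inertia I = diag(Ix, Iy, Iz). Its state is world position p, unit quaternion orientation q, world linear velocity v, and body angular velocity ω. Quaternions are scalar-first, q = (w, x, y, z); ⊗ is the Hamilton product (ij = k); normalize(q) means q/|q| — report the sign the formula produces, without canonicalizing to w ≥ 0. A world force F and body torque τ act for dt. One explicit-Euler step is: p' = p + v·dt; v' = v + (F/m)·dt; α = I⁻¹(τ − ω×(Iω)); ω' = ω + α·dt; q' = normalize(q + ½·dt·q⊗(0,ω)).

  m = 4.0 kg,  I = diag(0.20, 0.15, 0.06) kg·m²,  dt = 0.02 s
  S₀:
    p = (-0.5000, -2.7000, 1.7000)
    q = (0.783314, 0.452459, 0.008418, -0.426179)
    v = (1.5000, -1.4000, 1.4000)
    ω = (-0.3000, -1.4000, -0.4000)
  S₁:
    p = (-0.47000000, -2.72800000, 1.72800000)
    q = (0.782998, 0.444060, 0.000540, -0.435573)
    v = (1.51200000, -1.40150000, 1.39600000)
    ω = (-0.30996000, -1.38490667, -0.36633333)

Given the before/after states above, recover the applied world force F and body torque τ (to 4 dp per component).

F = (2.4000, -0.3000, -0.8000)
τ = (-0.1500, 0.1300, 0.0800)

Δω = ω₁−ω₀ = (-0.00996000, 0.01509333, 0.03366667)
ω₀×(Iω₀) = (-0.0504, 0.0168, -0.0210)
I·α + gyro = (-0.1500, 0.1300, 0.0800)
v₁ − v₀ = (0.01200000, -0.00150000, -0.00400000)
F = m·Δv/dt = (2.4000, -0.3000, -0.8000)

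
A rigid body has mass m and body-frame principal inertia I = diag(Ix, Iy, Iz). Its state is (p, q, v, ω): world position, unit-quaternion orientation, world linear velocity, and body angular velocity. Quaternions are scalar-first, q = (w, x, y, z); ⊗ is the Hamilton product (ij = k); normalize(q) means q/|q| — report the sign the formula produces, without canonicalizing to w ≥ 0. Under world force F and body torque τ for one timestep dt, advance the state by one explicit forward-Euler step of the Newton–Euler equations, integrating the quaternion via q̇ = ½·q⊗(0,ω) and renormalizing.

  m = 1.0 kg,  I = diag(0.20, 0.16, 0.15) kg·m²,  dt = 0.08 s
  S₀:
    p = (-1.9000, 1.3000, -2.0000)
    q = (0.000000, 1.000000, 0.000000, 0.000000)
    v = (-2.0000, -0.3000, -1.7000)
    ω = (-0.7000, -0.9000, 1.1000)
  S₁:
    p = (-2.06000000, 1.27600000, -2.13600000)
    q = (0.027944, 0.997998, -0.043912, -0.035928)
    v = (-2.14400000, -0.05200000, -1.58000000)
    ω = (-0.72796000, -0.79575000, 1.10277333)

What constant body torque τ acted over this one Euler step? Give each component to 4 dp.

τ = (-0.0600, 0.1700, -0.0200)

Δω = ω₁−ω₀ = (-0.02796000, 0.10425000, 0.00277333)
precession coupling = (0.0099, -0.0385, -0.0252)
applied torque τ = (-0.0600, 0.1700, -0.0200)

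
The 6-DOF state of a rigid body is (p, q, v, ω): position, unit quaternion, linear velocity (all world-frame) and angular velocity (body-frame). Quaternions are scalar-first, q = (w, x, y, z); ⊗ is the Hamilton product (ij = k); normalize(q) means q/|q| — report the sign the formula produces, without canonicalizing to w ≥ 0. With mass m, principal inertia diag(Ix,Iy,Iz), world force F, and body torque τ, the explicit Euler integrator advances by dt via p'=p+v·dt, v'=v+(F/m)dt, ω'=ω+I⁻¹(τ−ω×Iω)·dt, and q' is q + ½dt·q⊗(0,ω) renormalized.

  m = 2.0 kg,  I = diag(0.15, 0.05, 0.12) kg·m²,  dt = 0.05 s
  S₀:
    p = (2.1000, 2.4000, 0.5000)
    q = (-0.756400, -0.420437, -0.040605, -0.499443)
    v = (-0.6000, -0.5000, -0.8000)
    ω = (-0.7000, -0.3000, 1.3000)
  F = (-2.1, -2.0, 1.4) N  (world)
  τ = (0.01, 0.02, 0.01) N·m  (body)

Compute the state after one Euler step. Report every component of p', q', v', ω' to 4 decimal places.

α = I⁻¹(τ − ω×Iω) = (0.2487, 0.9460, 0.2583)
ω' = ω + α·dt = (-0.6876, -0.2527, 1.3129)
2q̇ = q⊗(0,ω) = (0.3427885, 0.3268606, 1.1230982, -0.8856124)
q' = normalize(q + ½dt·q⊗(0,ω)) = (-0.7473, -0.4120, -0.0125, -0.5212)
a = (-1.0500, -1.0000, 0.7000)
p' = p + v·dt = (2.0700, 2.3750, 0.4600)
v' = v + a·dt = (-0.6525, -0.5500, -0.7650)

p' = (2.0700, 2.3750, 0.4600)
q' = (-0.7473, -0.4120, -0.0125, -0.5212)
v' = (-0.6525, -0.5500, -0.7650)
ω' = (-0.6876, -0.2527, 1.3129)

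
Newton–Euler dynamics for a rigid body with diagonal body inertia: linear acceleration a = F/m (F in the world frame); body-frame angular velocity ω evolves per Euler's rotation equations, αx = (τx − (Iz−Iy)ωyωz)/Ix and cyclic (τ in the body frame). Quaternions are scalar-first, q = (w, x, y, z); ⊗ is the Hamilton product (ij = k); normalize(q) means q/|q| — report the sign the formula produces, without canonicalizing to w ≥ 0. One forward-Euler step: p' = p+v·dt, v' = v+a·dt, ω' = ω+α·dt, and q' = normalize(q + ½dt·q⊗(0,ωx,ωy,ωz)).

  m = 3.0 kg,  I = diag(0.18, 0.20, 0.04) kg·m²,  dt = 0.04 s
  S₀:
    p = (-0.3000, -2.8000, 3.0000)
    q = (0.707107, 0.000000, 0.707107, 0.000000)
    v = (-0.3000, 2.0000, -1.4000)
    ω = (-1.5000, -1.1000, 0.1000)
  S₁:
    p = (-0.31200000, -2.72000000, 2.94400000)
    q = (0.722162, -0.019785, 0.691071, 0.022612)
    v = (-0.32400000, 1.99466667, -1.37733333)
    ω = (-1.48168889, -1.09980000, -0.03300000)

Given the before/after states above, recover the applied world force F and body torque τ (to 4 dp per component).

Δω = ω₁−ω₀ = (0.01831111, 0.00020000, -0.13300000)
gyro term ω₀×Iω₀ = (0.0176, -0.0210, 0.0330)
I·α + gyro = (0.1000, -0.0200, -0.1000)
velocity change Δv = (-0.02400000, -0.00533333, 0.02266667)
F = m·Δv/dt = (-1.8000, -0.4000, 1.7000)

F = (-1.8000, -0.4000, 1.7000)
τ = (0.1000, -0.0200, -0.1000)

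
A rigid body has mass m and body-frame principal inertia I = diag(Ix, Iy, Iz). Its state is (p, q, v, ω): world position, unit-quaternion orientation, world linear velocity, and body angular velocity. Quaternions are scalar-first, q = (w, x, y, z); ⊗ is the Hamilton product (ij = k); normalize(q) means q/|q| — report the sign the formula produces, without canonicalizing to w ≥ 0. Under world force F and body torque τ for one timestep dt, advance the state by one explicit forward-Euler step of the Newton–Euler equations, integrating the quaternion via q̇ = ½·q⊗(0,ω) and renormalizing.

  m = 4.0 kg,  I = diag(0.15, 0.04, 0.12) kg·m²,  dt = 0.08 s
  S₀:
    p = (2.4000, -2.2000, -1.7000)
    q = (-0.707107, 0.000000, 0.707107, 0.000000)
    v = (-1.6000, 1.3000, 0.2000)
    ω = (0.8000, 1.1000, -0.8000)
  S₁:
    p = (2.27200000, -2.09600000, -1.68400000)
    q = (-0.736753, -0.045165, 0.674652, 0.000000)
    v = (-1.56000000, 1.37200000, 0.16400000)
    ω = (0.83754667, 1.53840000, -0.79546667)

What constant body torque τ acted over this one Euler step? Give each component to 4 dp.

τ = (0.0000, 0.2000, -0.0900)

ω₁ − ω₀ = (0.03754667, 0.43840000, 0.00453333)
precession coupling = (-0.0704, -0.0192, -0.0968)
τ = I·(Δω/dt) + ω₀×(Iω₀) = (0.0000, 0.2000, -0.0900)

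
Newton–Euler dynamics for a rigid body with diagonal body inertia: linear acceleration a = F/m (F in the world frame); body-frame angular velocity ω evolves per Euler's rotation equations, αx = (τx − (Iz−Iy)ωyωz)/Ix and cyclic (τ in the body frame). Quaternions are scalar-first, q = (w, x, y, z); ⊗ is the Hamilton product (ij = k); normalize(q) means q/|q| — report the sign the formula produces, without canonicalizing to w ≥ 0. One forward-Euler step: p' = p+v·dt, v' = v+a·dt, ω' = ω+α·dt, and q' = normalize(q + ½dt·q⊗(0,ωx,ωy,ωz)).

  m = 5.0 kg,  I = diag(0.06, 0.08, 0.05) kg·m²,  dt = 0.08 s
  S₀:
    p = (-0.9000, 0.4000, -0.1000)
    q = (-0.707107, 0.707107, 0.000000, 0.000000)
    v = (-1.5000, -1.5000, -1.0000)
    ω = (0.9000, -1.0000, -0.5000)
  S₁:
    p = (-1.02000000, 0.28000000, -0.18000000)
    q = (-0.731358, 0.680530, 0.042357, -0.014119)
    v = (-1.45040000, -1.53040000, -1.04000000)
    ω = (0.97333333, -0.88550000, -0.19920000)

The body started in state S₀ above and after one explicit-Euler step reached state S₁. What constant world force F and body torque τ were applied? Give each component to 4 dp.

v₁ − v₀ = (0.04960000, -0.03040000, -0.04000000)
m·(v₁−v₀)/dt = (3.1000, -1.9000, -2.5000)
Δω = ω₁−ω₀ = (0.07333333, 0.11450000, 0.30080000)
I·α + gyro = (0.0400, 0.1100, 0.1700)

F = (3.1000, -1.9000, -2.5000)
τ = (0.0400, 0.1100, 0.1700)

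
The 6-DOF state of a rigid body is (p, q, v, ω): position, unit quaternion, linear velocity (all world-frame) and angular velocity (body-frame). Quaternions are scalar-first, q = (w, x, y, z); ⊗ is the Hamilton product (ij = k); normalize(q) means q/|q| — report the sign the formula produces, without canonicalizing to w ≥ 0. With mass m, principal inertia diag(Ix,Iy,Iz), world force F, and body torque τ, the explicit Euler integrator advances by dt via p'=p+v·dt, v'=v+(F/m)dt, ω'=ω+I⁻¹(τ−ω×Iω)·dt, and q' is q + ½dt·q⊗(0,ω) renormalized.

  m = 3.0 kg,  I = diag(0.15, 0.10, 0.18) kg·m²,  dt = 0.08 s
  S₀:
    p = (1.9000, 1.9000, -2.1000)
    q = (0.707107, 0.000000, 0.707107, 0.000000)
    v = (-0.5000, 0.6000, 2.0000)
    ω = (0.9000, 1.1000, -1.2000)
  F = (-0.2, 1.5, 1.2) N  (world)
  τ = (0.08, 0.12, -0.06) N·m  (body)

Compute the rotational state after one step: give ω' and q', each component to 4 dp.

precession coupling ω×(Iω) = (-0.1056, 0.0324, -0.0495)
(τ − ω×Iω)/I = (1.2373, 0.8760, -0.0583)
ω + α·dt = (0.9990, 1.1701, -1.2047)
q⊗(0,ω) = (-0.7778177, -0.2121321, 0.7778177, -1.4849247)
q + ½dt·q⊗(0,ω), renormalized = (0.6741, -0.0085, 0.7362, -0.0592)

ω' = (0.9990, 1.1701, -1.2047)
q' = (0.6741, -0.0085, 0.7362, -0.0592)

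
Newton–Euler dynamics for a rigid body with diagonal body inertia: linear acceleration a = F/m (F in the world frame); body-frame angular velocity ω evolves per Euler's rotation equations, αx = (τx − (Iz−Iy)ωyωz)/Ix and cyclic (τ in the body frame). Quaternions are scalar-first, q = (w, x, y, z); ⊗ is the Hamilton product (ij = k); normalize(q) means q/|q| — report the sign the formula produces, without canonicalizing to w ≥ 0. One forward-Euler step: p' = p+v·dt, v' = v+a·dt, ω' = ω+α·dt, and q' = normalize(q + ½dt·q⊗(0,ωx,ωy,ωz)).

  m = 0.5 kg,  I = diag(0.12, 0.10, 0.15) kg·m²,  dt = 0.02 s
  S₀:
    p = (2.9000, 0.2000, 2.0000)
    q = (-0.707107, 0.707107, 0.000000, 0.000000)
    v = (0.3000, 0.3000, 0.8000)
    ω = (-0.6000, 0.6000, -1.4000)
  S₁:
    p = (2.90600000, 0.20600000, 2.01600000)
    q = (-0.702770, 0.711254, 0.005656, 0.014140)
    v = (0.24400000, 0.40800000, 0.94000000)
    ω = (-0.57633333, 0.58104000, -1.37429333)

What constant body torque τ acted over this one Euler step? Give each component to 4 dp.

rate change Δω = (0.02366667, -0.01896000, 0.02570667)
ω₀×(Iω₀) = (-0.0420, -0.0252, 0.0072)
applied torque τ = (0.1000, -0.1200, 0.2000)

τ = (0.1000, -0.1200, 0.2000)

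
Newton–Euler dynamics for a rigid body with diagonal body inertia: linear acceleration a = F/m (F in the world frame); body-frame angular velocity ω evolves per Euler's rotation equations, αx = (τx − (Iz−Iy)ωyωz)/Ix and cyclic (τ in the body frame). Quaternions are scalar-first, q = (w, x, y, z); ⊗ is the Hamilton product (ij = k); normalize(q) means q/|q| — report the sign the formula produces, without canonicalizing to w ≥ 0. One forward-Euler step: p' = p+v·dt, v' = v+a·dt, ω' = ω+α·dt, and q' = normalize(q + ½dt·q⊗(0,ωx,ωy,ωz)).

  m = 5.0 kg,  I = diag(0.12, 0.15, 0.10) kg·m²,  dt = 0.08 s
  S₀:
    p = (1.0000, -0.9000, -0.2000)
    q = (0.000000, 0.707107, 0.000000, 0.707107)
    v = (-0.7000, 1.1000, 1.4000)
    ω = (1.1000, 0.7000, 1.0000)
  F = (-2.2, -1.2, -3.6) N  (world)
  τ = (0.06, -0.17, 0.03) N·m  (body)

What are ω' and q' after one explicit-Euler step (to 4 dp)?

(τ − ω×Iω)/I = (0.7917, -1.2800, 0.0690)
ω' = ω + α·dt = (1.1633, 0.5976, 1.0055)
2q̇ = q⊗(0,ω) = (-1.4849247, -0.4949749, 0.0707107, 0.4949749)
updated quaternion q' = (-0.0593, 0.6858, 0.0028, 0.7253)

ω' = (1.1633, 0.5976, 1.0055)
q' = (-0.0593, 0.6858, 0.0028, 0.7253)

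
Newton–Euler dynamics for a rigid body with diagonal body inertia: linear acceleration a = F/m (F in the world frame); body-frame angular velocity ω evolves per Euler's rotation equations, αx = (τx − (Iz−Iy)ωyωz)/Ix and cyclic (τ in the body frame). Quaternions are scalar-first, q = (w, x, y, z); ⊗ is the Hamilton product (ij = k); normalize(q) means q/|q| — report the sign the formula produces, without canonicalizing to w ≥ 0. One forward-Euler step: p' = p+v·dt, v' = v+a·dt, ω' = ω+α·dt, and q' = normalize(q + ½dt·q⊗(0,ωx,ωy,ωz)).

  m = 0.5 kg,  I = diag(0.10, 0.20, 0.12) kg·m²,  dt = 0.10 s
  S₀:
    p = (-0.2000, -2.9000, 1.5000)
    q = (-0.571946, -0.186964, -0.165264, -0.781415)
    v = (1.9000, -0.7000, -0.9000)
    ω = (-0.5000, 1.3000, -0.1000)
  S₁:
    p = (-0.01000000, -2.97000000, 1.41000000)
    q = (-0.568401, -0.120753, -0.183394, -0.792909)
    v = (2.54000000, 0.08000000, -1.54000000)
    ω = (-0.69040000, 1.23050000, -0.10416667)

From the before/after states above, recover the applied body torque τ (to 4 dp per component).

τ = (-0.1800, -0.1400, -0.0700)

rate change Δω = (-0.19040000, -0.06950000, -0.00416667)
ω₀×(Iω₀) = (0.0104, -0.0010, -0.0650)
τ = I·(Δω/dt) + ω₀×(Iω₀) = (-0.1800, -0.1400, -0.0700)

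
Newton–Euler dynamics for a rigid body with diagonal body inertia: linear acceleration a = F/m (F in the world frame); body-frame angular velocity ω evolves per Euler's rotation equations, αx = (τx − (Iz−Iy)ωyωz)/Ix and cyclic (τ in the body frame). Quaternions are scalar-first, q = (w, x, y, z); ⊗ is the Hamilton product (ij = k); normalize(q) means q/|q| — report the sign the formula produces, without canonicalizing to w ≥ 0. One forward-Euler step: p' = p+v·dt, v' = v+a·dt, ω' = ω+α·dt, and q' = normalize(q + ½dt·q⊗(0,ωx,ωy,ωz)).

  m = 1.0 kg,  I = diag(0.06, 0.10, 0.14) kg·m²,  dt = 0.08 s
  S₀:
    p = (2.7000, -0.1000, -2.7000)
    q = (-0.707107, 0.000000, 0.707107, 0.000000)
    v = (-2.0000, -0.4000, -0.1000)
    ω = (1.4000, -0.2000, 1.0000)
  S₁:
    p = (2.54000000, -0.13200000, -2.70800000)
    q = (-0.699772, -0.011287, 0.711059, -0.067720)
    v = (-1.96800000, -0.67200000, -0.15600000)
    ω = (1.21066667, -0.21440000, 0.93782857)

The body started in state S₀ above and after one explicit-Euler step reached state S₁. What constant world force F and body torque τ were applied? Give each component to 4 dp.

F = (0.4000, -3.4000, -0.7000)
τ = (-0.1500, -0.1300, -0.1200)

ω₁ − ω₀ = (-0.18933333, -0.01440000, -0.06217143)
gyro term ω₀×Iω₀ = (-0.0080, -0.1120, -0.0112)
applied torque τ = (-0.1500, -0.1300, -0.1200)
velocity change Δv = (0.03200000, -0.27200000, -0.05600000)
F = m·Δv/dt = (0.4000, -3.4000, -0.7000)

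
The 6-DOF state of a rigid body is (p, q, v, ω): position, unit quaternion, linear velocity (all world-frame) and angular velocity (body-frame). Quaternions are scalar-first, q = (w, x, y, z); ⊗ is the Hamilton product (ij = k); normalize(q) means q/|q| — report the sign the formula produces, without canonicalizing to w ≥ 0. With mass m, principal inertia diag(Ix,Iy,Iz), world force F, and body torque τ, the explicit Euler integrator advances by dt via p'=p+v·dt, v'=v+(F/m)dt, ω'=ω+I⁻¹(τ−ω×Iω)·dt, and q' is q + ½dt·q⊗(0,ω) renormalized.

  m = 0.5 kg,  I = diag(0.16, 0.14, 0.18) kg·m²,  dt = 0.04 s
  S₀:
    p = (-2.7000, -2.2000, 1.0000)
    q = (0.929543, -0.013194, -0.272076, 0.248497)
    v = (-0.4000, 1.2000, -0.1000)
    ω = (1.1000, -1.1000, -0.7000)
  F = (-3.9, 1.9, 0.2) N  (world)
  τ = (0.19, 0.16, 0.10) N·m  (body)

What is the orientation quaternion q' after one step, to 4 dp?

q' = (0.9268, 0.0165, -0.2871, 0.2416)

2q̇ = q⊗(0,ω) = (-0.1108223, 1.4862972, -0.7583864, -0.3368831)
updated quaternion q' = (0.9268, 0.0165, -0.2871, 0.2416)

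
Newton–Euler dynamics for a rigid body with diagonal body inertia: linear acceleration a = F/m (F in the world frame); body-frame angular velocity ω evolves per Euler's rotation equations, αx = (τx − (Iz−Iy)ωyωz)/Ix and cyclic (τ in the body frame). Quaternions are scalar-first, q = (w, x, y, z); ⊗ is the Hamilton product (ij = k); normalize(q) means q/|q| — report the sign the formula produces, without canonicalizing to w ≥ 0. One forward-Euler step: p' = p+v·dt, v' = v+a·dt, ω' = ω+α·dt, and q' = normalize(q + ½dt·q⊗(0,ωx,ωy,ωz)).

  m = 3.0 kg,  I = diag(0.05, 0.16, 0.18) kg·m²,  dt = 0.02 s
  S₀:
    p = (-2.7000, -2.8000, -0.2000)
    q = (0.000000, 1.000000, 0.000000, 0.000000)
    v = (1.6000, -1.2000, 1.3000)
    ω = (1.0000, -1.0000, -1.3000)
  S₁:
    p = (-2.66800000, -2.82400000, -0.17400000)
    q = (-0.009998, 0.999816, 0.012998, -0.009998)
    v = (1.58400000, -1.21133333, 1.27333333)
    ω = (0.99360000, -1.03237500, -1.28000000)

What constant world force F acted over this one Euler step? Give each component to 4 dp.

v₁ − v₀ = (-0.01600000, -0.01133333, -0.02666667)
m·(v₁−v₀)/dt = (-2.4000, -1.7000, -4.0000)

F = (-2.4000, -1.7000, -4.0000)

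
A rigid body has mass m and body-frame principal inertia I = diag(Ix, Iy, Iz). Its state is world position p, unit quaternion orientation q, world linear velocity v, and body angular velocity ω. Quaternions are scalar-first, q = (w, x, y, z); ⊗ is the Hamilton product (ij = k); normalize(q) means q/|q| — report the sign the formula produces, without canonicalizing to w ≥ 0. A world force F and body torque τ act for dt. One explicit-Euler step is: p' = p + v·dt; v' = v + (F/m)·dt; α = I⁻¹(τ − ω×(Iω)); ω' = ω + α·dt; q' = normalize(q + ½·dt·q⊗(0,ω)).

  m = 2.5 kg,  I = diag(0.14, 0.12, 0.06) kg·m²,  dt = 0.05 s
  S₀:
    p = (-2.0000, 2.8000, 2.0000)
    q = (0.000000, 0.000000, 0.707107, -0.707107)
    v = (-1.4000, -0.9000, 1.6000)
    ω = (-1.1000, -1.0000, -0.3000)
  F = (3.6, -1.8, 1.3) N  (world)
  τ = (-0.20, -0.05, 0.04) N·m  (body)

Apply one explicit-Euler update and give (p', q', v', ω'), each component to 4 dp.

p' = (-2.0700, 2.7550, 2.0800)
q' = (0.0124, -0.0230, 0.7260, -0.6872)
v' = (-1.3280, -0.9360, 1.6260)
ω' = (-1.1650, -1.0318, -0.2483)

p' = p + v·dt = (-2.0700, 2.7550, 2.0800)
v' = v + a·dt = (-1.3280, -0.9360, 1.6260)
ω×(Iω) gyroscopic = (-0.0180, 0.0264, -0.0220)
angular accel α = (-1.3000, -0.6367, 1.0333)
ω' = ω + α·dt = (-1.1650, -1.0318, -0.2483)
Hamilton product q⊗(0,ω) = (0.4949749, -0.9192391, 0.7778177, 0.7778177)
q' = normalize(q + ½dt·q⊗(0,ω)) = (0.0124, -0.0230, 0.7260, -0.6872)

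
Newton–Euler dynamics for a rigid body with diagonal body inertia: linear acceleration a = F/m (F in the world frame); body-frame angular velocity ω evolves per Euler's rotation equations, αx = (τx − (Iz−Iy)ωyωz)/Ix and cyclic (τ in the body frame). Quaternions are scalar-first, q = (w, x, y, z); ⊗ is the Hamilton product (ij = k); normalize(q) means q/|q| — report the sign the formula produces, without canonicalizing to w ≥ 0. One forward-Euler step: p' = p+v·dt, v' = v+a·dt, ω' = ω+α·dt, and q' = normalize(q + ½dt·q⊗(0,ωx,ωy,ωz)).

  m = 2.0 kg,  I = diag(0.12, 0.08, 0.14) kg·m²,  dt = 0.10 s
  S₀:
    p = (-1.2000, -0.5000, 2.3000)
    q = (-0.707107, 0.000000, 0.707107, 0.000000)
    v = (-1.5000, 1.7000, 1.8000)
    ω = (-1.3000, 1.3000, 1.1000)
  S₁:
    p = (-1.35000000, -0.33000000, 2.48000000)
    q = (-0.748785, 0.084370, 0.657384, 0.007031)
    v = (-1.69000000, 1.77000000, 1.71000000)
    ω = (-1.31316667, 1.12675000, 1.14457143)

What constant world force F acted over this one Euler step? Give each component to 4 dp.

F = (-3.8000, 1.4000, -1.8000)

velocity change Δv = (-0.19000000, 0.07000000, -0.09000000)
applied force F = (-3.8000, 1.4000, -1.8000)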